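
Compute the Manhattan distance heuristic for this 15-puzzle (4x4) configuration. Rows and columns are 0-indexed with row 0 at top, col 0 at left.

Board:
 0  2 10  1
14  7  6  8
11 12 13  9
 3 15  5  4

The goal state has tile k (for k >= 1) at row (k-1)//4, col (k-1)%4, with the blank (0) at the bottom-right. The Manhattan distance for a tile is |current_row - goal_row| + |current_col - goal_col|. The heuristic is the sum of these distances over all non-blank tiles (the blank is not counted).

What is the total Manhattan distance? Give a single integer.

Answer: 34

Derivation:
Tile 2: (0,1)->(0,1) = 0
Tile 10: (0,2)->(2,1) = 3
Tile 1: (0,3)->(0,0) = 3
Tile 14: (1,0)->(3,1) = 3
Tile 7: (1,1)->(1,2) = 1
Tile 6: (1,2)->(1,1) = 1
Tile 8: (1,3)->(1,3) = 0
Tile 11: (2,0)->(2,2) = 2
Tile 12: (2,1)->(2,3) = 2
Tile 13: (2,2)->(3,0) = 3
Tile 9: (2,3)->(2,0) = 3
Tile 3: (3,0)->(0,2) = 5
Tile 15: (3,1)->(3,2) = 1
Tile 5: (3,2)->(1,0) = 4
Tile 4: (3,3)->(0,3) = 3
Sum: 0 + 3 + 3 + 3 + 1 + 1 + 0 + 2 + 2 + 3 + 3 + 5 + 1 + 4 + 3 = 34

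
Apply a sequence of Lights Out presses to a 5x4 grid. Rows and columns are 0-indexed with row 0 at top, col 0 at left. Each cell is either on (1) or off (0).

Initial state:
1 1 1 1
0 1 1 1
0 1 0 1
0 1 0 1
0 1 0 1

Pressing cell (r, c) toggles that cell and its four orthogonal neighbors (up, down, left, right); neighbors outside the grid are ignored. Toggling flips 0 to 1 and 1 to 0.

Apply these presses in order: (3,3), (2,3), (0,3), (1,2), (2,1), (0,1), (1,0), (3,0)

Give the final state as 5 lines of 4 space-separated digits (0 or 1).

After press 1 at (3,3):
1 1 1 1
0 1 1 1
0 1 0 0
0 1 1 0
0 1 0 0

After press 2 at (2,3):
1 1 1 1
0 1 1 0
0 1 1 1
0 1 1 1
0 1 0 0

After press 3 at (0,3):
1 1 0 0
0 1 1 1
0 1 1 1
0 1 1 1
0 1 0 0

After press 4 at (1,2):
1 1 1 0
0 0 0 0
0 1 0 1
0 1 1 1
0 1 0 0

After press 5 at (2,1):
1 1 1 0
0 1 0 0
1 0 1 1
0 0 1 1
0 1 0 0

After press 6 at (0,1):
0 0 0 0
0 0 0 0
1 0 1 1
0 0 1 1
0 1 0 0

After press 7 at (1,0):
1 0 0 0
1 1 0 0
0 0 1 1
0 0 1 1
0 1 0 0

After press 8 at (3,0):
1 0 0 0
1 1 0 0
1 0 1 1
1 1 1 1
1 1 0 0

Answer: 1 0 0 0
1 1 0 0
1 0 1 1
1 1 1 1
1 1 0 0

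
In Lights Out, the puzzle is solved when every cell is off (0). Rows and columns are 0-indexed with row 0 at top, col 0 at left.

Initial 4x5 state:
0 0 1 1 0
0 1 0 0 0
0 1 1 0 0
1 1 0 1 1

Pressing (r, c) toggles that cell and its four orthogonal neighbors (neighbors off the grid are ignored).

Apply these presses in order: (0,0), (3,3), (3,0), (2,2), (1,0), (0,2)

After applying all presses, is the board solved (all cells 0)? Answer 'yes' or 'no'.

Answer: yes

Derivation:
After press 1 at (0,0):
1 1 1 1 0
1 1 0 0 0
0 1 1 0 0
1 1 0 1 1

After press 2 at (3,3):
1 1 1 1 0
1 1 0 0 0
0 1 1 1 0
1 1 1 0 0

After press 3 at (3,0):
1 1 1 1 0
1 1 0 0 0
1 1 1 1 0
0 0 1 0 0

After press 4 at (2,2):
1 1 1 1 0
1 1 1 0 0
1 0 0 0 0
0 0 0 0 0

After press 5 at (1,0):
0 1 1 1 0
0 0 1 0 0
0 0 0 0 0
0 0 0 0 0

After press 6 at (0,2):
0 0 0 0 0
0 0 0 0 0
0 0 0 0 0
0 0 0 0 0

Lights still on: 0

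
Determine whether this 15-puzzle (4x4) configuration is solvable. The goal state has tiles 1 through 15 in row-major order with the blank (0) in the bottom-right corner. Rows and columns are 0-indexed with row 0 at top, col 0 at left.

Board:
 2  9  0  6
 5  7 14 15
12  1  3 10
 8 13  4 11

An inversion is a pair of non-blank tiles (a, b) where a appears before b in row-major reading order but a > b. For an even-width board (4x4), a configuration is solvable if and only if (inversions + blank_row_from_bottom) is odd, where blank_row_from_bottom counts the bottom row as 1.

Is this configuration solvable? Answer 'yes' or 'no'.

Inversions: 45
Blank is in row 0 (0-indexed from top), which is row 4 counting from the bottom (bottom = 1).
45 + 4 = 49, which is odd, so the puzzle is solvable.

Answer: yes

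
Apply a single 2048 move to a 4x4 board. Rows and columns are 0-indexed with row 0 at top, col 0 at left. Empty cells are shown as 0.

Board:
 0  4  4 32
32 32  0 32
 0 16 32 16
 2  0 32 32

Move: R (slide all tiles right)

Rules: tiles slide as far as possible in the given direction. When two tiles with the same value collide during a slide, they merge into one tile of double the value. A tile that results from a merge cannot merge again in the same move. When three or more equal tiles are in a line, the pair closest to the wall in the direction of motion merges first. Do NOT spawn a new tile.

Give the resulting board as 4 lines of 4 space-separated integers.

Slide right:
row 0: [0, 4, 4, 32] -> [0, 0, 8, 32]
row 1: [32, 32, 0, 32] -> [0, 0, 32, 64]
row 2: [0, 16, 32, 16] -> [0, 16, 32, 16]
row 3: [2, 0, 32, 32] -> [0, 0, 2, 64]

Answer:  0  0  8 32
 0  0 32 64
 0 16 32 16
 0  0  2 64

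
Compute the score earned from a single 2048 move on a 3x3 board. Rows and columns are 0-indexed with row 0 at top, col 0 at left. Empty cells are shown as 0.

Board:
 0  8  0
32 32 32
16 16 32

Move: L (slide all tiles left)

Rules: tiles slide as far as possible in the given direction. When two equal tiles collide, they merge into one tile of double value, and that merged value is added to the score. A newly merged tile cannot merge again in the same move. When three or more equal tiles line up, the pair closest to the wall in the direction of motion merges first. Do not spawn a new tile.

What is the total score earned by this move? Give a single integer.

Answer: 96

Derivation:
Slide left:
row 0: [0, 8, 0] -> [8, 0, 0]  score +0 (running 0)
row 1: [32, 32, 32] -> [64, 32, 0]  score +64 (running 64)
row 2: [16, 16, 32] -> [32, 32, 0]  score +32 (running 96)
Board after move:
 8  0  0
64 32  0
32 32  0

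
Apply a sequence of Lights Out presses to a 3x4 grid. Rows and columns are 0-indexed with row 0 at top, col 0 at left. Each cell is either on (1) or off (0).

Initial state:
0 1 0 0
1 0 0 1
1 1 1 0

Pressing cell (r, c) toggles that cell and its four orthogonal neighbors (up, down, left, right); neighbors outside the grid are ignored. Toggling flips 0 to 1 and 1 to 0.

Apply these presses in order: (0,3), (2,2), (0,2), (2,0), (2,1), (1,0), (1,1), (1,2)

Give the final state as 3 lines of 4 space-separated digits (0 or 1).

Answer: 1 1 1 0
0 0 0 1
0 1 0 1

Derivation:
After press 1 at (0,3):
0 1 1 1
1 0 0 0
1 1 1 0

After press 2 at (2,2):
0 1 1 1
1 0 1 0
1 0 0 1

After press 3 at (0,2):
0 0 0 0
1 0 0 0
1 0 0 1

After press 4 at (2,0):
0 0 0 0
0 0 0 0
0 1 0 1

After press 5 at (2,1):
0 0 0 0
0 1 0 0
1 0 1 1

After press 6 at (1,0):
1 0 0 0
1 0 0 0
0 0 1 1

After press 7 at (1,1):
1 1 0 0
0 1 1 0
0 1 1 1

After press 8 at (1,2):
1 1 1 0
0 0 0 1
0 1 0 1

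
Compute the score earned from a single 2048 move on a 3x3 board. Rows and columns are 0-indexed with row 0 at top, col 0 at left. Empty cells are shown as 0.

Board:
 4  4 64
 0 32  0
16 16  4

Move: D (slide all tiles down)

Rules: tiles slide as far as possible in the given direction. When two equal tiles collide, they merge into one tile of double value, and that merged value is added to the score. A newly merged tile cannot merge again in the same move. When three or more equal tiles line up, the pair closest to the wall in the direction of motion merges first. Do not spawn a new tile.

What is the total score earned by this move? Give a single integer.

Answer: 0

Derivation:
Slide down:
col 0: [4, 0, 16] -> [0, 4, 16]  score +0 (running 0)
col 1: [4, 32, 16] -> [4, 32, 16]  score +0 (running 0)
col 2: [64, 0, 4] -> [0, 64, 4]  score +0 (running 0)
Board after move:
 0  4  0
 4 32 64
16 16  4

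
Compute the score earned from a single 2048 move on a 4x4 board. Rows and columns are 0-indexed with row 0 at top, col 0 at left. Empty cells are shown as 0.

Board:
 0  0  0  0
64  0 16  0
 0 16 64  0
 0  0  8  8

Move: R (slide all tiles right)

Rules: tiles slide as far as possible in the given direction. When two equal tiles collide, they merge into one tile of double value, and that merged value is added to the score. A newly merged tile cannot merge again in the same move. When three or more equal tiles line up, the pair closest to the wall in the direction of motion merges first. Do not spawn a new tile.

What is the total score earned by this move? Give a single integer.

Slide right:
row 0: [0, 0, 0, 0] -> [0, 0, 0, 0]  score +0 (running 0)
row 1: [64, 0, 16, 0] -> [0, 0, 64, 16]  score +0 (running 0)
row 2: [0, 16, 64, 0] -> [0, 0, 16, 64]  score +0 (running 0)
row 3: [0, 0, 8, 8] -> [0, 0, 0, 16]  score +16 (running 16)
Board after move:
 0  0  0  0
 0  0 64 16
 0  0 16 64
 0  0  0 16

Answer: 16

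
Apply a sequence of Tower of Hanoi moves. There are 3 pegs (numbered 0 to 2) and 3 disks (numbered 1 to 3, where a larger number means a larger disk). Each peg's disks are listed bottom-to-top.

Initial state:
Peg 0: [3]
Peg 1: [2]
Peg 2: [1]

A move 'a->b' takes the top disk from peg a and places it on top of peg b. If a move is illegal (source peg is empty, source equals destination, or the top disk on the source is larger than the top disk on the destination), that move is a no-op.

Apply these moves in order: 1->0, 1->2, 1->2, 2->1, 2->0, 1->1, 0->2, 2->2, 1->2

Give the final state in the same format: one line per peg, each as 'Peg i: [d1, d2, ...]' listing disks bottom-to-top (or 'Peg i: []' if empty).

Answer: Peg 0: [3]
Peg 1: []
Peg 2: [2, 1]

Derivation:
After move 1 (1->0):
Peg 0: [3, 2]
Peg 1: []
Peg 2: [1]

After move 2 (1->2):
Peg 0: [3, 2]
Peg 1: []
Peg 2: [1]

After move 3 (1->2):
Peg 0: [3, 2]
Peg 1: []
Peg 2: [1]

After move 4 (2->1):
Peg 0: [3, 2]
Peg 1: [1]
Peg 2: []

After move 5 (2->0):
Peg 0: [3, 2]
Peg 1: [1]
Peg 2: []

After move 6 (1->1):
Peg 0: [3, 2]
Peg 1: [1]
Peg 2: []

After move 7 (0->2):
Peg 0: [3]
Peg 1: [1]
Peg 2: [2]

After move 8 (2->2):
Peg 0: [3]
Peg 1: [1]
Peg 2: [2]

After move 9 (1->2):
Peg 0: [3]
Peg 1: []
Peg 2: [2, 1]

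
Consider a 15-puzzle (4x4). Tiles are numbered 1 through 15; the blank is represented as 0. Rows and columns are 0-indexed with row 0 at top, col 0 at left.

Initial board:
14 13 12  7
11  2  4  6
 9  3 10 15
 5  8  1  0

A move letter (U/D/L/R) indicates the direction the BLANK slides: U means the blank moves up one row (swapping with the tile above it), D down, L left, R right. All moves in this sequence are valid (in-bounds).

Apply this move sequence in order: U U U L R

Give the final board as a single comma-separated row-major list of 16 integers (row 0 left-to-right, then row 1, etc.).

Answer: 14, 13, 12, 0, 11, 2, 4, 7, 9, 3, 10, 6, 5, 8, 1, 15

Derivation:
After move 1 (U):
14 13 12  7
11  2  4  6
 9  3 10  0
 5  8  1 15

After move 2 (U):
14 13 12  7
11  2  4  0
 9  3 10  6
 5  8  1 15

After move 3 (U):
14 13 12  0
11  2  4  7
 9  3 10  6
 5  8  1 15

After move 4 (L):
14 13  0 12
11  2  4  7
 9  3 10  6
 5  8  1 15

After move 5 (R):
14 13 12  0
11  2  4  7
 9  3 10  6
 5  8  1 15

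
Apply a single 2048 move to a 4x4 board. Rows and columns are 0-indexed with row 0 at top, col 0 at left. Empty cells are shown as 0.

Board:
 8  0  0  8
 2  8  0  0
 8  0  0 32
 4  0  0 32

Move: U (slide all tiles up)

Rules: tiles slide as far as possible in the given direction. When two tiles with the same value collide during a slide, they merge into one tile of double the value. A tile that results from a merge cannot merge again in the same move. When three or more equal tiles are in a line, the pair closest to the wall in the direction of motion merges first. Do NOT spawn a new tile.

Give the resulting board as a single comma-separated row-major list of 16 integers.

Slide up:
col 0: [8, 2, 8, 4] -> [8, 2, 8, 4]
col 1: [0, 8, 0, 0] -> [8, 0, 0, 0]
col 2: [0, 0, 0, 0] -> [0, 0, 0, 0]
col 3: [8, 0, 32, 32] -> [8, 64, 0, 0]

Answer: 8, 8, 0, 8, 2, 0, 0, 64, 8, 0, 0, 0, 4, 0, 0, 0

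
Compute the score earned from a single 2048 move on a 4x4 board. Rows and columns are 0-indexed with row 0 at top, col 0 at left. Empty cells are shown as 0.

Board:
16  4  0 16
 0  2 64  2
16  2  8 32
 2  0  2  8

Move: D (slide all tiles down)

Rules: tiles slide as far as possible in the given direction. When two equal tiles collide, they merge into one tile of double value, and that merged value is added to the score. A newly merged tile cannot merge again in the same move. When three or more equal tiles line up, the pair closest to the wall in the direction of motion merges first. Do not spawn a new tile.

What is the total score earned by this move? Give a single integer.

Slide down:
col 0: [16, 0, 16, 2] -> [0, 0, 32, 2]  score +32 (running 32)
col 1: [4, 2, 2, 0] -> [0, 0, 4, 4]  score +4 (running 36)
col 2: [0, 64, 8, 2] -> [0, 64, 8, 2]  score +0 (running 36)
col 3: [16, 2, 32, 8] -> [16, 2, 32, 8]  score +0 (running 36)
Board after move:
 0  0  0 16
 0  0 64  2
32  4  8 32
 2  4  2  8

Answer: 36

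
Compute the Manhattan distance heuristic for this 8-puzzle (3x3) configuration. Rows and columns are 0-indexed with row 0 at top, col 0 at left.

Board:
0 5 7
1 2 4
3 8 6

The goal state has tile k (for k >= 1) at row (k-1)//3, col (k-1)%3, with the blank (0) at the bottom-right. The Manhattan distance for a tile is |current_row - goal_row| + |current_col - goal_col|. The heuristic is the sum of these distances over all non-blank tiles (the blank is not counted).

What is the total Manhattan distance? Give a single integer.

Answer: 14

Derivation:
Tile 5: at (0,1), goal (1,1), distance |0-1|+|1-1| = 1
Tile 7: at (0,2), goal (2,0), distance |0-2|+|2-0| = 4
Tile 1: at (1,0), goal (0,0), distance |1-0|+|0-0| = 1
Tile 2: at (1,1), goal (0,1), distance |1-0|+|1-1| = 1
Tile 4: at (1,2), goal (1,0), distance |1-1|+|2-0| = 2
Tile 3: at (2,0), goal (0,2), distance |2-0|+|0-2| = 4
Tile 8: at (2,1), goal (2,1), distance |2-2|+|1-1| = 0
Tile 6: at (2,2), goal (1,2), distance |2-1|+|2-2| = 1
Sum: 1 + 4 + 1 + 1 + 2 + 4 + 0 + 1 = 14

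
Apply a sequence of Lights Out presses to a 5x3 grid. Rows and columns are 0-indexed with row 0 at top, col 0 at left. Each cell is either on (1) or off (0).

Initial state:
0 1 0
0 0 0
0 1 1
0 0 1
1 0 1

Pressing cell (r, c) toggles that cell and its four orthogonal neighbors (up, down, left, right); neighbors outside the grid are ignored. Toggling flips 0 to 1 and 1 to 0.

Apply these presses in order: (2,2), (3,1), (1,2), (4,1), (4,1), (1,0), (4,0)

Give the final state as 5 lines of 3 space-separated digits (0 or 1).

Answer: 1 1 1
1 0 0
1 1 1
0 1 1
0 0 1

Derivation:
After press 1 at (2,2):
0 1 0
0 0 1
0 0 0
0 0 0
1 0 1

After press 2 at (3,1):
0 1 0
0 0 1
0 1 0
1 1 1
1 1 1

After press 3 at (1,2):
0 1 1
0 1 0
0 1 1
1 1 1
1 1 1

After press 4 at (4,1):
0 1 1
0 1 0
0 1 1
1 0 1
0 0 0

After press 5 at (4,1):
0 1 1
0 1 0
0 1 1
1 1 1
1 1 1

After press 6 at (1,0):
1 1 1
1 0 0
1 1 1
1 1 1
1 1 1

After press 7 at (4,0):
1 1 1
1 0 0
1 1 1
0 1 1
0 0 1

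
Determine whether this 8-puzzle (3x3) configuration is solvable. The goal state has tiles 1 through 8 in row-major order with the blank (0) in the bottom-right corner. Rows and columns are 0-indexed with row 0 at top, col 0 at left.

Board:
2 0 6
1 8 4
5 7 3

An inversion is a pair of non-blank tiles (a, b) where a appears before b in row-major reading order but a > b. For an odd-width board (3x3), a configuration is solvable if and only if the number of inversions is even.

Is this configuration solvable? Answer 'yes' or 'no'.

Answer: yes

Derivation:
Inversions (pairs i<j in row-major order where tile[i] > tile[j] > 0): 12
12 is even, so the puzzle is solvable.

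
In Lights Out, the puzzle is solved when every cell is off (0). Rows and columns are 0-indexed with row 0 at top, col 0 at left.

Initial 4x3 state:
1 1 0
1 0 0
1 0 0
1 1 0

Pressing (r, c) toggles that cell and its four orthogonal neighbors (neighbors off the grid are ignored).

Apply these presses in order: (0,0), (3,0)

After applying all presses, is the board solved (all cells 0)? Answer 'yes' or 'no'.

Answer: yes

Derivation:
After press 1 at (0,0):
0 0 0
0 0 0
1 0 0
1 1 0

After press 2 at (3,0):
0 0 0
0 0 0
0 0 0
0 0 0

Lights still on: 0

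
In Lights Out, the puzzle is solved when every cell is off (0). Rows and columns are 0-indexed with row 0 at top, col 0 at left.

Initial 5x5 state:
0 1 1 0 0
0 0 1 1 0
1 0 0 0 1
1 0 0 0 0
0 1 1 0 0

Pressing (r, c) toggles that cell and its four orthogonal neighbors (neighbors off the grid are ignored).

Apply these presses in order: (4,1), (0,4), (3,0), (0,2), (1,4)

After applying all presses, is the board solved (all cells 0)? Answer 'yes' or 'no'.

Answer: yes

Derivation:
After press 1 at (4,1):
0 1 1 0 0
0 0 1 1 0
1 0 0 0 1
1 1 0 0 0
1 0 0 0 0

After press 2 at (0,4):
0 1 1 1 1
0 0 1 1 1
1 0 0 0 1
1 1 0 0 0
1 0 0 0 0

After press 3 at (3,0):
0 1 1 1 1
0 0 1 1 1
0 0 0 0 1
0 0 0 0 0
0 0 0 0 0

After press 4 at (0,2):
0 0 0 0 1
0 0 0 1 1
0 0 0 0 1
0 0 0 0 0
0 0 0 0 0

After press 5 at (1,4):
0 0 0 0 0
0 0 0 0 0
0 0 0 0 0
0 0 0 0 0
0 0 0 0 0

Lights still on: 0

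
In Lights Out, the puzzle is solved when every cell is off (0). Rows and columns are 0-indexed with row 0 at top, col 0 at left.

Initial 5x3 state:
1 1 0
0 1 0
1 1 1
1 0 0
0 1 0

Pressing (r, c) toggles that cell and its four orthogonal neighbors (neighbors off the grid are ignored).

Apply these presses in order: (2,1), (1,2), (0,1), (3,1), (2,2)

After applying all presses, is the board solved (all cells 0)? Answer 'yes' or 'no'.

Answer: yes

Derivation:
After press 1 at (2,1):
1 1 0
0 0 0
0 0 0
1 1 0
0 1 0

After press 2 at (1,2):
1 1 1
0 1 1
0 0 1
1 1 0
0 1 0

After press 3 at (0,1):
0 0 0
0 0 1
0 0 1
1 1 0
0 1 0

After press 4 at (3,1):
0 0 0
0 0 1
0 1 1
0 0 1
0 0 0

After press 5 at (2,2):
0 0 0
0 0 0
0 0 0
0 0 0
0 0 0

Lights still on: 0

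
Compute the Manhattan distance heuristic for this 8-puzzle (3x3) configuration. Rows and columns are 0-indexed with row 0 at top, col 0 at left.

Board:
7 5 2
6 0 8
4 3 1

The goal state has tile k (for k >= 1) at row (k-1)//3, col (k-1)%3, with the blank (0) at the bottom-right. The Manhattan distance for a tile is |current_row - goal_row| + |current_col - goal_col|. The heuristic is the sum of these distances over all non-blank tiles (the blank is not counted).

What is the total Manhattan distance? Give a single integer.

Answer: 16

Derivation:
Tile 7: (0,0)->(2,0) = 2
Tile 5: (0,1)->(1,1) = 1
Tile 2: (0,2)->(0,1) = 1
Tile 6: (1,0)->(1,2) = 2
Tile 8: (1,2)->(2,1) = 2
Tile 4: (2,0)->(1,0) = 1
Tile 3: (2,1)->(0,2) = 3
Tile 1: (2,2)->(0,0) = 4
Sum: 2 + 1 + 1 + 2 + 2 + 1 + 3 + 4 = 16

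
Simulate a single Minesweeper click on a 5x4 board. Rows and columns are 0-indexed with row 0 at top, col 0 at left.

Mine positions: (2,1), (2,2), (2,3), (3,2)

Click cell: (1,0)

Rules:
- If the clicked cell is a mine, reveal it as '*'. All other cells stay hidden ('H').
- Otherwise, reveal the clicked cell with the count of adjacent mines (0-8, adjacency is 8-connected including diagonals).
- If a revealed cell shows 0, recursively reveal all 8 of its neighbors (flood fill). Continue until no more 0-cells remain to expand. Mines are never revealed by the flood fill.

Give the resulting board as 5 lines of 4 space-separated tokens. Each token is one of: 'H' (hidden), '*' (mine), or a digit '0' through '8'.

H H H H
1 H H H
H H H H
H H H H
H H H H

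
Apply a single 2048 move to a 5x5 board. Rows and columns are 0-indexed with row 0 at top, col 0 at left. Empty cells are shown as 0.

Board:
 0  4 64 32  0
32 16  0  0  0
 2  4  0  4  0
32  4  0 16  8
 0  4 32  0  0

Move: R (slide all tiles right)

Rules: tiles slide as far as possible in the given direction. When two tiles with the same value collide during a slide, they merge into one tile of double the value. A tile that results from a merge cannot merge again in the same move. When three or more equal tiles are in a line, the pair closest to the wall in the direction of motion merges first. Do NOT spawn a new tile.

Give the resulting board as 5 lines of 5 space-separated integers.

Answer:  0  0  4 64 32
 0  0  0 32 16
 0  0  0  2  8
 0 32  4 16  8
 0  0  0  4 32

Derivation:
Slide right:
row 0: [0, 4, 64, 32, 0] -> [0, 0, 4, 64, 32]
row 1: [32, 16, 0, 0, 0] -> [0, 0, 0, 32, 16]
row 2: [2, 4, 0, 4, 0] -> [0, 0, 0, 2, 8]
row 3: [32, 4, 0, 16, 8] -> [0, 32, 4, 16, 8]
row 4: [0, 4, 32, 0, 0] -> [0, 0, 0, 4, 32]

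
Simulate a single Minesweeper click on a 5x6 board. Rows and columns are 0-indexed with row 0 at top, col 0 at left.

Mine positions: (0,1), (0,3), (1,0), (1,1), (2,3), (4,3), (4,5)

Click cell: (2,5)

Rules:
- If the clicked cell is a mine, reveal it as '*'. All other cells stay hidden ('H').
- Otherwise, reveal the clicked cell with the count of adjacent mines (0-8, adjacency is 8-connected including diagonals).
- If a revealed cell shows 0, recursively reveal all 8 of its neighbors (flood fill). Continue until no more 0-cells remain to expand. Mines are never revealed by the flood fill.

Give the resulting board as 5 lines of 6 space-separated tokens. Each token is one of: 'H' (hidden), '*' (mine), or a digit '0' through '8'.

H H H H 1 0
H H H H 2 0
H H H H 1 0
H H H H 3 1
H H H H H H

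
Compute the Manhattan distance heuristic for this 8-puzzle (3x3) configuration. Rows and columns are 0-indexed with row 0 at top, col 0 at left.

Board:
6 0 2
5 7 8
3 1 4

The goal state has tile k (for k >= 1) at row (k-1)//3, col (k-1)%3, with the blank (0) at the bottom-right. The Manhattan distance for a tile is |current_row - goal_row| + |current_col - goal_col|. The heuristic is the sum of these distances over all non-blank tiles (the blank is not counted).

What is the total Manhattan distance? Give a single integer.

Tile 6: (0,0)->(1,2) = 3
Tile 2: (0,2)->(0,1) = 1
Tile 5: (1,0)->(1,1) = 1
Tile 7: (1,1)->(2,0) = 2
Tile 8: (1,2)->(2,1) = 2
Tile 3: (2,0)->(0,2) = 4
Tile 1: (2,1)->(0,0) = 3
Tile 4: (2,2)->(1,0) = 3
Sum: 3 + 1 + 1 + 2 + 2 + 4 + 3 + 3 = 19

Answer: 19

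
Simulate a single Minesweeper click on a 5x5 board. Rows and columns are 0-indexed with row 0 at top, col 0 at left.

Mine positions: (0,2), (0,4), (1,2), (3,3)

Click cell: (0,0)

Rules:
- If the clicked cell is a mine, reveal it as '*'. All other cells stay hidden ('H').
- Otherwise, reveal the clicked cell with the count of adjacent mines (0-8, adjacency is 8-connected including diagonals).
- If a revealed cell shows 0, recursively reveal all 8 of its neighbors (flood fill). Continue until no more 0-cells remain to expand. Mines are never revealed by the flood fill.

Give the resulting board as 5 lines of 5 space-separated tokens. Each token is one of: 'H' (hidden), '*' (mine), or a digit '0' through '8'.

0 2 H H H
0 2 H H H
0 1 2 H H
0 0 1 H H
0 0 1 H H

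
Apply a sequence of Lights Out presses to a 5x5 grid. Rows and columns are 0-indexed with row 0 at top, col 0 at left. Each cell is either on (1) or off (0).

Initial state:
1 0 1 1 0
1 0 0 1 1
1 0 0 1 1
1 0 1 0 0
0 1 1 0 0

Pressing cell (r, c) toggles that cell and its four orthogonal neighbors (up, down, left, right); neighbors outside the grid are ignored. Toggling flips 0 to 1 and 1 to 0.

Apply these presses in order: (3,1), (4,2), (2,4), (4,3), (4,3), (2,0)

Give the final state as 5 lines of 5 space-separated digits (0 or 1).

Answer: 1 0 1 1 0
0 0 0 1 0
0 0 0 0 0
1 1 1 0 1
0 1 0 1 0

Derivation:
After press 1 at (3,1):
1 0 1 1 0
1 0 0 1 1
1 1 0 1 1
0 1 0 0 0
0 0 1 0 0

After press 2 at (4,2):
1 0 1 1 0
1 0 0 1 1
1 1 0 1 1
0 1 1 0 0
0 1 0 1 0

After press 3 at (2,4):
1 0 1 1 0
1 0 0 1 0
1 1 0 0 0
0 1 1 0 1
0 1 0 1 0

After press 4 at (4,3):
1 0 1 1 0
1 0 0 1 0
1 1 0 0 0
0 1 1 1 1
0 1 1 0 1

After press 5 at (4,3):
1 0 1 1 0
1 0 0 1 0
1 1 0 0 0
0 1 1 0 1
0 1 0 1 0

After press 6 at (2,0):
1 0 1 1 0
0 0 0 1 0
0 0 0 0 0
1 1 1 0 1
0 1 0 1 0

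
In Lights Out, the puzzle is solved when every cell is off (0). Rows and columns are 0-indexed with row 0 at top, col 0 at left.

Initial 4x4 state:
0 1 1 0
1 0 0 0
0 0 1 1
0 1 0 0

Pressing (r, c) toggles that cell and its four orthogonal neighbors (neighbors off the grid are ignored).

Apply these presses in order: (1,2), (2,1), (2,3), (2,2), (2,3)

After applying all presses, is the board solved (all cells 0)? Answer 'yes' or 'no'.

Answer: no

Derivation:
After press 1 at (1,2):
0 1 0 0
1 1 1 1
0 0 0 1
0 1 0 0

After press 2 at (2,1):
0 1 0 0
1 0 1 1
1 1 1 1
0 0 0 0

After press 3 at (2,3):
0 1 0 0
1 0 1 0
1 1 0 0
0 0 0 1

After press 4 at (2,2):
0 1 0 0
1 0 0 0
1 0 1 1
0 0 1 1

After press 5 at (2,3):
0 1 0 0
1 0 0 1
1 0 0 0
0 0 1 0

Lights still on: 5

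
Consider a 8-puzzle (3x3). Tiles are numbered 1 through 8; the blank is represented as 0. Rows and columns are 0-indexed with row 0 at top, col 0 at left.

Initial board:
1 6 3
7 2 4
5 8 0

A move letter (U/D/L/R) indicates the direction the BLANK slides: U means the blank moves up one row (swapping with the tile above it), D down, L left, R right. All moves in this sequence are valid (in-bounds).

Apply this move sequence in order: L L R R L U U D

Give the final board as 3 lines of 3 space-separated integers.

Answer: 1 6 3
7 0 4
5 2 8

Derivation:
After move 1 (L):
1 6 3
7 2 4
5 0 8

After move 2 (L):
1 6 3
7 2 4
0 5 8

After move 3 (R):
1 6 3
7 2 4
5 0 8

After move 4 (R):
1 6 3
7 2 4
5 8 0

After move 5 (L):
1 6 3
7 2 4
5 0 8

After move 6 (U):
1 6 3
7 0 4
5 2 8

After move 7 (U):
1 0 3
7 6 4
5 2 8

After move 8 (D):
1 6 3
7 0 4
5 2 8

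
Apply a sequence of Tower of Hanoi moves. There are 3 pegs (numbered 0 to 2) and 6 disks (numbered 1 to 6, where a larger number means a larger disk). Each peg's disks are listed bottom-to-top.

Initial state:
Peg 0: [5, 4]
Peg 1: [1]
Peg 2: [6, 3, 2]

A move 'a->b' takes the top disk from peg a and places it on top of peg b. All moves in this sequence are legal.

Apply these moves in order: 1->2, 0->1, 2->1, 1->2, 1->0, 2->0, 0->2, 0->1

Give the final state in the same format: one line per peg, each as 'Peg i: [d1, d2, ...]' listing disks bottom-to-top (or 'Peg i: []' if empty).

After move 1 (1->2):
Peg 0: [5, 4]
Peg 1: []
Peg 2: [6, 3, 2, 1]

After move 2 (0->1):
Peg 0: [5]
Peg 1: [4]
Peg 2: [6, 3, 2, 1]

After move 3 (2->1):
Peg 0: [5]
Peg 1: [4, 1]
Peg 2: [6, 3, 2]

After move 4 (1->2):
Peg 0: [5]
Peg 1: [4]
Peg 2: [6, 3, 2, 1]

After move 5 (1->0):
Peg 0: [5, 4]
Peg 1: []
Peg 2: [6, 3, 2, 1]

After move 6 (2->0):
Peg 0: [5, 4, 1]
Peg 1: []
Peg 2: [6, 3, 2]

After move 7 (0->2):
Peg 0: [5, 4]
Peg 1: []
Peg 2: [6, 3, 2, 1]

After move 8 (0->1):
Peg 0: [5]
Peg 1: [4]
Peg 2: [6, 3, 2, 1]

Answer: Peg 0: [5]
Peg 1: [4]
Peg 2: [6, 3, 2, 1]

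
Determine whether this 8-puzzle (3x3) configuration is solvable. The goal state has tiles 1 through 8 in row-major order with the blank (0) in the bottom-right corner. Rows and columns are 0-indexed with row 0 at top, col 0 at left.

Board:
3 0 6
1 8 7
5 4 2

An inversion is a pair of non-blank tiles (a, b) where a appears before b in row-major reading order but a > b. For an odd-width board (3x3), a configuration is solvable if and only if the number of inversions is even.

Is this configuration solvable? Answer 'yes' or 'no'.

Answer: yes

Derivation:
Inversions (pairs i<j in row-major order where tile[i] > tile[j] > 0): 16
16 is even, so the puzzle is solvable.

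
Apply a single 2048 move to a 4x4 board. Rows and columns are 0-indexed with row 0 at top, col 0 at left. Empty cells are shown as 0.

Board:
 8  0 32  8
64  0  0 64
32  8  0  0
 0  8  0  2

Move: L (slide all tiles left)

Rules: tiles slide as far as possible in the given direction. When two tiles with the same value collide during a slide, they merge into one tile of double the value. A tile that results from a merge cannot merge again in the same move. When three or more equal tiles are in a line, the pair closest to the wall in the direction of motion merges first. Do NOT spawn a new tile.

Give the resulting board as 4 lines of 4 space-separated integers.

Answer:   8  32   8   0
128   0   0   0
 32   8   0   0
  8   2   0   0

Derivation:
Slide left:
row 0: [8, 0, 32, 8] -> [8, 32, 8, 0]
row 1: [64, 0, 0, 64] -> [128, 0, 0, 0]
row 2: [32, 8, 0, 0] -> [32, 8, 0, 0]
row 3: [0, 8, 0, 2] -> [8, 2, 0, 0]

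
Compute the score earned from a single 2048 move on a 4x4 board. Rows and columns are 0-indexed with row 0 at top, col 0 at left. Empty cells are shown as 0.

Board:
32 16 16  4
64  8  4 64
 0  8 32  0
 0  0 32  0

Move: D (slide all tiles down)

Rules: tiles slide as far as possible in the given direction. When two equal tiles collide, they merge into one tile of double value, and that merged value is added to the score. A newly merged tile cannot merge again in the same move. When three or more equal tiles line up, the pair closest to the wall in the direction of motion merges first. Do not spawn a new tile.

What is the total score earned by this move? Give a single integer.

Answer: 80

Derivation:
Slide down:
col 0: [32, 64, 0, 0] -> [0, 0, 32, 64]  score +0 (running 0)
col 1: [16, 8, 8, 0] -> [0, 0, 16, 16]  score +16 (running 16)
col 2: [16, 4, 32, 32] -> [0, 16, 4, 64]  score +64 (running 80)
col 3: [4, 64, 0, 0] -> [0, 0, 4, 64]  score +0 (running 80)
Board after move:
 0  0  0  0
 0  0 16  0
32 16  4  4
64 16 64 64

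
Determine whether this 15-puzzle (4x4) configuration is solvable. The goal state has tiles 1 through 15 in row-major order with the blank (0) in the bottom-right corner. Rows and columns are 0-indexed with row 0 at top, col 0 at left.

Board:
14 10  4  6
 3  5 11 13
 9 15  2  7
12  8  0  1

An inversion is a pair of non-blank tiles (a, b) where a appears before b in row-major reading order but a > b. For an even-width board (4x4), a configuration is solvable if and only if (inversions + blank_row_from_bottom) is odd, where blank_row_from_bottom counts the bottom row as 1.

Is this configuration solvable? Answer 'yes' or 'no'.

Inversions: 58
Blank is in row 3 (0-indexed from top), which is row 1 counting from the bottom (bottom = 1).
58 + 1 = 59, which is odd, so the puzzle is solvable.

Answer: yes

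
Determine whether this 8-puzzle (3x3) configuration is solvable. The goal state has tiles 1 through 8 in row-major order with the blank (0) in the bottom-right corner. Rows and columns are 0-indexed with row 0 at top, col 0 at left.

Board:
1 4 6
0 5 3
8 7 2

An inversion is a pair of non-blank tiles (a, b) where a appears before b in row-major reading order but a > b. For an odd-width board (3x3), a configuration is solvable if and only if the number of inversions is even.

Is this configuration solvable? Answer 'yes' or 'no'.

Answer: no

Derivation:
Inversions (pairs i<j in row-major order where tile[i] > tile[j] > 0): 11
11 is odd, so the puzzle is not solvable.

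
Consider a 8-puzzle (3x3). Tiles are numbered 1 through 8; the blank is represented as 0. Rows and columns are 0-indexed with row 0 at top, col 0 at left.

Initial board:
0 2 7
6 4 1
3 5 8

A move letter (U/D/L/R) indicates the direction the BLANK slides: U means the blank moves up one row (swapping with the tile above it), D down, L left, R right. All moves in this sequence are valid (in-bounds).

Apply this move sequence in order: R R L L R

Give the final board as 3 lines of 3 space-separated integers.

Answer: 2 0 7
6 4 1
3 5 8

Derivation:
After move 1 (R):
2 0 7
6 4 1
3 5 8

After move 2 (R):
2 7 0
6 4 1
3 5 8

After move 3 (L):
2 0 7
6 4 1
3 5 8

After move 4 (L):
0 2 7
6 4 1
3 5 8

After move 5 (R):
2 0 7
6 4 1
3 5 8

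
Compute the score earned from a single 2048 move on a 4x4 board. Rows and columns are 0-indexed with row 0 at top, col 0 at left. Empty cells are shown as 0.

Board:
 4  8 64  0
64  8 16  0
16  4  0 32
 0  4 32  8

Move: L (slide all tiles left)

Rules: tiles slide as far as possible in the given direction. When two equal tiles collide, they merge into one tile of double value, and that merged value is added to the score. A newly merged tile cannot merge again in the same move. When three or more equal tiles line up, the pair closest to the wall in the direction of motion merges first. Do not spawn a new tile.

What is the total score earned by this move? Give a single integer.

Slide left:
row 0: [4, 8, 64, 0] -> [4, 8, 64, 0]  score +0 (running 0)
row 1: [64, 8, 16, 0] -> [64, 8, 16, 0]  score +0 (running 0)
row 2: [16, 4, 0, 32] -> [16, 4, 32, 0]  score +0 (running 0)
row 3: [0, 4, 32, 8] -> [4, 32, 8, 0]  score +0 (running 0)
Board after move:
 4  8 64  0
64  8 16  0
16  4 32  0
 4 32  8  0

Answer: 0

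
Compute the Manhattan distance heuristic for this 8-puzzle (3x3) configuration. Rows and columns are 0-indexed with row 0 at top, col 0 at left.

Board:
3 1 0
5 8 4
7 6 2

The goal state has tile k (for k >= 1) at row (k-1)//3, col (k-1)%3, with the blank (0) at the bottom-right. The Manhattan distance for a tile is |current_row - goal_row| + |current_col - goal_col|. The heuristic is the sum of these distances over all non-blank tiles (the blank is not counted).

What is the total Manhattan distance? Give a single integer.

Answer: 12

Derivation:
Tile 3: at (0,0), goal (0,2), distance |0-0|+|0-2| = 2
Tile 1: at (0,1), goal (0,0), distance |0-0|+|1-0| = 1
Tile 5: at (1,0), goal (1,1), distance |1-1|+|0-1| = 1
Tile 8: at (1,1), goal (2,1), distance |1-2|+|1-1| = 1
Tile 4: at (1,2), goal (1,0), distance |1-1|+|2-0| = 2
Tile 7: at (2,0), goal (2,0), distance |2-2|+|0-0| = 0
Tile 6: at (2,1), goal (1,2), distance |2-1|+|1-2| = 2
Tile 2: at (2,2), goal (0,1), distance |2-0|+|2-1| = 3
Sum: 2 + 1 + 1 + 1 + 2 + 0 + 2 + 3 = 12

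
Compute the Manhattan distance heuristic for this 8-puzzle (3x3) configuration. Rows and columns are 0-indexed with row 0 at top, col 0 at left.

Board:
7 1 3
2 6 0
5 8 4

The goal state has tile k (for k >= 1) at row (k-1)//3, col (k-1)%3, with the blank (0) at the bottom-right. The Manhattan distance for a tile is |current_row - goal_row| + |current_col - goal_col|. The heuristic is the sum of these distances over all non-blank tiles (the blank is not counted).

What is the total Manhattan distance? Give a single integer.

Tile 7: (0,0)->(2,0) = 2
Tile 1: (0,1)->(0,0) = 1
Tile 3: (0,2)->(0,2) = 0
Tile 2: (1,0)->(0,1) = 2
Tile 6: (1,1)->(1,2) = 1
Tile 5: (2,0)->(1,1) = 2
Tile 8: (2,1)->(2,1) = 0
Tile 4: (2,2)->(1,0) = 3
Sum: 2 + 1 + 0 + 2 + 1 + 2 + 0 + 3 = 11

Answer: 11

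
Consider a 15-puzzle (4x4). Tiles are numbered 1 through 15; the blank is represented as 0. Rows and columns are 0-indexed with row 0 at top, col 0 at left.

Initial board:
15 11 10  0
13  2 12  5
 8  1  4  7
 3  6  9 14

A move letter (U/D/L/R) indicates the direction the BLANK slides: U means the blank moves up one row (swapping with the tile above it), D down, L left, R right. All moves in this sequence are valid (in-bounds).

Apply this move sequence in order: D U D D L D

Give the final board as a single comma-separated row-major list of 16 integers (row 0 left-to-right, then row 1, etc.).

After move 1 (D):
15 11 10  5
13  2 12  0
 8  1  4  7
 3  6  9 14

After move 2 (U):
15 11 10  0
13  2 12  5
 8  1  4  7
 3  6  9 14

After move 3 (D):
15 11 10  5
13  2 12  0
 8  1  4  7
 3  6  9 14

After move 4 (D):
15 11 10  5
13  2 12  7
 8  1  4  0
 3  6  9 14

After move 5 (L):
15 11 10  5
13  2 12  7
 8  1  0  4
 3  6  9 14

After move 6 (D):
15 11 10  5
13  2 12  7
 8  1  9  4
 3  6  0 14

Answer: 15, 11, 10, 5, 13, 2, 12, 7, 8, 1, 9, 4, 3, 6, 0, 14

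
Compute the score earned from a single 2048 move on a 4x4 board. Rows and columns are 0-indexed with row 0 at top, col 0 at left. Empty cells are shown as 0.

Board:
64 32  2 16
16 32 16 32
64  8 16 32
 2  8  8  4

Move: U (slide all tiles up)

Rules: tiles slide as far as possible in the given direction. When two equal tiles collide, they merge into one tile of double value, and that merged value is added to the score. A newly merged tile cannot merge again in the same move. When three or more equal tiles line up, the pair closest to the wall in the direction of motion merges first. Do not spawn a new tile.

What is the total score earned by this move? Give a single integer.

Slide up:
col 0: [64, 16, 64, 2] -> [64, 16, 64, 2]  score +0 (running 0)
col 1: [32, 32, 8, 8] -> [64, 16, 0, 0]  score +80 (running 80)
col 2: [2, 16, 16, 8] -> [2, 32, 8, 0]  score +32 (running 112)
col 3: [16, 32, 32, 4] -> [16, 64, 4, 0]  score +64 (running 176)
Board after move:
64 64  2 16
16 16 32 64
64  0  8  4
 2  0  0  0

Answer: 176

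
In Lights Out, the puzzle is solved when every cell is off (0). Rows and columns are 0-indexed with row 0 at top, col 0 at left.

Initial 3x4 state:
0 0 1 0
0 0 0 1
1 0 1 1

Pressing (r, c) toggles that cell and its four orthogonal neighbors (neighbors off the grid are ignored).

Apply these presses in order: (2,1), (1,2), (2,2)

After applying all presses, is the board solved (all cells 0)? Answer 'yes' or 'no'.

After press 1 at (2,1):
0 0 1 0
0 1 0 1
0 1 0 1

After press 2 at (1,2):
0 0 0 0
0 0 1 0
0 1 1 1

After press 3 at (2,2):
0 0 0 0
0 0 0 0
0 0 0 0

Lights still on: 0

Answer: yes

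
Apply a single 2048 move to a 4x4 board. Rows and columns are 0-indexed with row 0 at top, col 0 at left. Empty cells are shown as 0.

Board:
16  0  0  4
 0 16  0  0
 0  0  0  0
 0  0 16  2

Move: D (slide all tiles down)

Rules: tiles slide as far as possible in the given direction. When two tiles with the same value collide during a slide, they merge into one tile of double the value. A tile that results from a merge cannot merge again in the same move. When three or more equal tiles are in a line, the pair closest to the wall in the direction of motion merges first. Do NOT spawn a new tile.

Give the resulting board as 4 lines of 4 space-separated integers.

Slide down:
col 0: [16, 0, 0, 0] -> [0, 0, 0, 16]
col 1: [0, 16, 0, 0] -> [0, 0, 0, 16]
col 2: [0, 0, 0, 16] -> [0, 0, 0, 16]
col 3: [4, 0, 0, 2] -> [0, 0, 4, 2]

Answer:  0  0  0  0
 0  0  0  0
 0  0  0  4
16 16 16  2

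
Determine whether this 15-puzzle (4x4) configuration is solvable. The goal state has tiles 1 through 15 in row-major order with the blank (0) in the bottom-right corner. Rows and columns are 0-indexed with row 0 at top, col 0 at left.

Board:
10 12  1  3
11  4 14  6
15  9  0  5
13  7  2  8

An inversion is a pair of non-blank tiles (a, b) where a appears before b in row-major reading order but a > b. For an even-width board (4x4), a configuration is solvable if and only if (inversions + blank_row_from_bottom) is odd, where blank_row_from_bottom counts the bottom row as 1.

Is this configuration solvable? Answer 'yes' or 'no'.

Answer: no

Derivation:
Inversions: 52
Blank is in row 2 (0-indexed from top), which is row 2 counting from the bottom (bottom = 1).
52 + 2 = 54, which is even, so the puzzle is not solvable.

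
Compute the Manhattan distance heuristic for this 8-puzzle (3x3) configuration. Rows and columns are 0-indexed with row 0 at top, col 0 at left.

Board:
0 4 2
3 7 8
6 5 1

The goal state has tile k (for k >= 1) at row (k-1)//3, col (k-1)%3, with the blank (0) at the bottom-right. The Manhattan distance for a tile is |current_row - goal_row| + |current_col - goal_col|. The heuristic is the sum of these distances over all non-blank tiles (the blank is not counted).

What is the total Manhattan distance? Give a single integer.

Answer: 18

Derivation:
Tile 4: at (0,1), goal (1,0), distance |0-1|+|1-0| = 2
Tile 2: at (0,2), goal (0,1), distance |0-0|+|2-1| = 1
Tile 3: at (1,0), goal (0,2), distance |1-0|+|0-2| = 3
Tile 7: at (1,1), goal (2,0), distance |1-2|+|1-0| = 2
Tile 8: at (1,2), goal (2,1), distance |1-2|+|2-1| = 2
Tile 6: at (2,0), goal (1,2), distance |2-1|+|0-2| = 3
Tile 5: at (2,1), goal (1,1), distance |2-1|+|1-1| = 1
Tile 1: at (2,2), goal (0,0), distance |2-0|+|2-0| = 4
Sum: 2 + 1 + 3 + 2 + 2 + 3 + 1 + 4 = 18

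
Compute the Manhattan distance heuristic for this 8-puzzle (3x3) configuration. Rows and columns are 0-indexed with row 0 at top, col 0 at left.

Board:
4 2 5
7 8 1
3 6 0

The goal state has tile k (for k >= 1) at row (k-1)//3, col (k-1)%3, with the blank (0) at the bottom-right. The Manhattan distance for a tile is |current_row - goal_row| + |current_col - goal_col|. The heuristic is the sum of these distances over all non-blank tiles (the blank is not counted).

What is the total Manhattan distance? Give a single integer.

Tile 4: (0,0)->(1,0) = 1
Tile 2: (0,1)->(0,1) = 0
Tile 5: (0,2)->(1,1) = 2
Tile 7: (1,0)->(2,0) = 1
Tile 8: (1,1)->(2,1) = 1
Tile 1: (1,2)->(0,0) = 3
Tile 3: (2,0)->(0,2) = 4
Tile 6: (2,1)->(1,2) = 2
Sum: 1 + 0 + 2 + 1 + 1 + 3 + 4 + 2 = 14

Answer: 14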